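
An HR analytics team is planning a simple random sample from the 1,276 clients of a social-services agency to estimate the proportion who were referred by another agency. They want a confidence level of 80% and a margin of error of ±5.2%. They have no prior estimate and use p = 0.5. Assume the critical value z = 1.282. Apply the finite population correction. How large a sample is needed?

Unadjusted: n₀ = 1.282² × 0.50 × 0.50 / 0.052² ≈ 151.95, so n₀ = 152.
Finite population correction with N = 1,276: n = n₀ / (1 + (n₀−1)/N) = 152 / (1 + 151/1276) = 152 / 1.1183 ≈ 135.92.
Rounding up, n = 136.

136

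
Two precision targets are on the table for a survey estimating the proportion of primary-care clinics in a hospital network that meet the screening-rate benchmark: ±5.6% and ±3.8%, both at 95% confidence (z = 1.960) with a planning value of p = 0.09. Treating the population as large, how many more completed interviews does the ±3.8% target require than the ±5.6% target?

117

At ±5.6%: n = 1.960² × 0.0819 / 0.056² ≈ 100.33 → 101.
At ±3.8%: n = 1.960² × 0.0819 / 0.038² ≈ 217.89 → 218.
Additional respondents: 218 − 101 = 117.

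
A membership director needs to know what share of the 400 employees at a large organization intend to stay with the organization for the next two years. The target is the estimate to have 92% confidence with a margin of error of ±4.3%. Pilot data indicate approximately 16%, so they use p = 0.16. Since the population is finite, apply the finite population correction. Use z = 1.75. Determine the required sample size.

144

Unadjusted: n₀ = 1.75² × 0.16 × 0.84 / 0.043² ≈ 222.61, so n₀ = 223.
Finite population correction with N = 400: n = n₀ / (1 + (n₀−1)/N) = 223 / (1 + 222/400) = 223 / 1.5550 ≈ 143.41.
Rounding up, n = 144.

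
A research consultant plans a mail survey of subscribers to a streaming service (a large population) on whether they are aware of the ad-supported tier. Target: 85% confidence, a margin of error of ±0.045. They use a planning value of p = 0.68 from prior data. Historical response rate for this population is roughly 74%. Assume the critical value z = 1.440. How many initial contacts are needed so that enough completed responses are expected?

Completed interviews needed: n₀ = 1.440² × 0.2176 / 0.045² ≈ 222.82 → 223.
At a 74% response rate, contacts needed = 223 / 0.74 ≈ 301.35 → 302.

302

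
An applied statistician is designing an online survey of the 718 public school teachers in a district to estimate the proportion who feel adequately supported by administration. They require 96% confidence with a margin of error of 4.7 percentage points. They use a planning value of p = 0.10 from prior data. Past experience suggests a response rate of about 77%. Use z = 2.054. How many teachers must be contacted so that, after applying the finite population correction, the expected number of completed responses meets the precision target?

Completed interviews needed (unadjusted): n₀ = 2.054² × 0.0900 / 0.047² ≈ 171.89 → 172.
FPC for N = 718: n = 172 / (1 + 171/718) = 172 / 1.2382 ≈ 138.92 → 139.
At a 77% response rate, contacts needed = 139 / 0.77 ≈ 180.52 → 181.

181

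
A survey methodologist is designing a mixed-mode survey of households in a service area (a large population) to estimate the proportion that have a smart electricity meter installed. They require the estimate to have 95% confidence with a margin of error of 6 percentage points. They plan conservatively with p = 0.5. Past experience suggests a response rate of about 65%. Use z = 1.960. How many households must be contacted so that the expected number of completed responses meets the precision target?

Completed interviews needed: n₀ = 1.960² × 0.2500 / 0.060² ≈ 266.78 → 267.
At a 65% response rate, contacts needed = 267 / 0.65 ≈ 410.77 → 411.

411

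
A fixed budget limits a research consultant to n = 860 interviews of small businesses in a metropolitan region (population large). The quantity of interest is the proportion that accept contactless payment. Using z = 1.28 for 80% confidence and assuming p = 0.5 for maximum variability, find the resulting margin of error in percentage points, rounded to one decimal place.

2.2

SE(p̂) = √[p(1−p)/n] = √[0.2500/860] = 0.01705.
E = z × SE = 1.28 × 0.01705 = 0.02182, or 2.2 percentage points.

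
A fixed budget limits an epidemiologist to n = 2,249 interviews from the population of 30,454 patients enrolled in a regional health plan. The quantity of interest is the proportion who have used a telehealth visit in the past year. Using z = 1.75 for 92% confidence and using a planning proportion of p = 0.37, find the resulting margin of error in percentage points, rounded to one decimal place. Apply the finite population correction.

Finite-population factor: (N−n)/(N−1) = (30454−2249)/(30454−1) = 0.9262.
SE(p̂) = √[p(1−p)/n · (N−n)/(N−1)] = √[0.2331/2249 × 0.9262] = 0.00980.
E = z × SE = 1.75 × 0.00980 = 0.01715 ≈ 1.7 percentage points.

1.7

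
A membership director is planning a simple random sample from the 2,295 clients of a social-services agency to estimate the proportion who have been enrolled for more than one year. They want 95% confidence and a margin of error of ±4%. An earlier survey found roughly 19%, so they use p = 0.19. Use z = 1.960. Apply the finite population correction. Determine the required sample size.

Unadjusted: n₀ = 1.960² × 0.19 × 0.81 / 0.040² ≈ 369.51, so n₀ = 370.
Finite population correction with N = 2,295: n = n₀ / (1 + (n₀−1)/N) = 370 / (1 + 369/2295) = 370 / 1.1608 ≈ 318.75.
Rounding up, n = 319.

319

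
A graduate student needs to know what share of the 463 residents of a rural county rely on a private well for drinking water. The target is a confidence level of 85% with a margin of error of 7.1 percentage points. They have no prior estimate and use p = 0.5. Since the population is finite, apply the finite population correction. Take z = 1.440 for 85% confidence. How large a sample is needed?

85

Unadjusted: n₀ = 1.440² × 0.50 × 0.50 / 0.071² ≈ 102.84, so n₀ = 103.
Finite population correction with N = 463: n = n₀ / (1 + (n₀−1)/N) = 103 / (1 + 102/463) = 103 / 1.2203 ≈ 84.41.
Rounding up, n = 85.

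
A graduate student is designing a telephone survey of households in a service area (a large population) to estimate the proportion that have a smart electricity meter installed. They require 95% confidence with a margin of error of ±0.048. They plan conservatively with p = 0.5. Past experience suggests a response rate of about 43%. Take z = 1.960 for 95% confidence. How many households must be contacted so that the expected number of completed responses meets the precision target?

970

Completed interviews needed: n₀ = 1.960² × 0.2500 / 0.048² ≈ 416.84 → 417.
At a 43% response rate, contacts needed = 417 / 0.43 ≈ 969.77 → 970.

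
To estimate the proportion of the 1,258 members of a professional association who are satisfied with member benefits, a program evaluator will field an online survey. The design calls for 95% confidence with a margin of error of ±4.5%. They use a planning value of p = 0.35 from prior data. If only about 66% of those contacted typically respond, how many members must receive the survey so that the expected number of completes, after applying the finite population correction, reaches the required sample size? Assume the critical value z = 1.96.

488

Completed interviews needed (unadjusted): n₀ = 1.96² × 0.2275 / 0.045² ≈ 431.59 → 432.
FPC for N = 1,258: n = 432 / (1 + 431/1258) = 432 / 1.3426 ≈ 321.76 → 322.
At a 66% response rate, contacts needed = 322 / 0.66 ≈ 487.88 → 488.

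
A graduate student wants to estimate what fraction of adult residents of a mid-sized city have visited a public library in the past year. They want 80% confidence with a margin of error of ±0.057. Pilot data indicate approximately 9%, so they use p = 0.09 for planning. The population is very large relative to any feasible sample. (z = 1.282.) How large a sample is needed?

With p = 0.09, p(1−p) = 0.0819.
n = z²·p(1−p)/E² = 1.282² × 0.0819 / 0.057² = 1.6435 × 0.0819 / 0.003249 ≈ 41.43.
Rounding up gives n = 42.

42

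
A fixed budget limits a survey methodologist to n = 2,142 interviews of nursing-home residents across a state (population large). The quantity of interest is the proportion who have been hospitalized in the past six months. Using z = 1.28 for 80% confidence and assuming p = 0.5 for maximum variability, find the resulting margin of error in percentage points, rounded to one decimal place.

1.4

SE(p̂) = √[p(1−p)/n] = √[0.2500/2142] = 0.01080.
E = z × SE = 1.28 × 0.01080 = 0.01383, or 1.4 percentage points.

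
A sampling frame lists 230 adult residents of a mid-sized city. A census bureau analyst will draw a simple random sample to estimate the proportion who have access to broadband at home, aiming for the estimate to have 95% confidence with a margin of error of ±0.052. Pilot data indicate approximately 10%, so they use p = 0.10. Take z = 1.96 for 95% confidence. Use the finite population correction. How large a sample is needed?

Unadjusted: n₀ = 1.96² × 0.10 × 0.90 / 0.052² ≈ 127.86, so n₀ = 128.
Finite population correction with N = 230: n = n₀ / (1 + (n₀−1)/N) = 128 / (1 + 127/230) = 128 / 1.5522 ≈ 82.46.
Rounding up, n = 83.

83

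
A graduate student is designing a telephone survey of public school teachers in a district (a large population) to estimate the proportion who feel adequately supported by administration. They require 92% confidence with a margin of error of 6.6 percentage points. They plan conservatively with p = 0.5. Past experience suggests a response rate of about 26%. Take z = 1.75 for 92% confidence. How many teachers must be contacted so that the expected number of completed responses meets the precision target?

Completed interviews needed: n₀ = 1.75² × 0.2500 / 0.066² ≈ 175.76 → 176.
At a 26% response rate, contacts needed = 176 / 0.26 ≈ 676.92 → 677.

677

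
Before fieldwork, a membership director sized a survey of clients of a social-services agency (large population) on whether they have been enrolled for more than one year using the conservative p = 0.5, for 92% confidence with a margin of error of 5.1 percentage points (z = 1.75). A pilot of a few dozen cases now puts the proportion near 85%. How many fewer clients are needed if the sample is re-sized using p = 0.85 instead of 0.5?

Conservative (p = 0.5): n = 1.75² × 0.25 / 0.051² ≈ 294.36 → 295.
Using p = 0.85: p(1−p) = 0.1275, so n = 1.75² × 0.1275 / 0.051² ≈ 150.12 → 151.
Reduction: 295 − 151 = 144.

144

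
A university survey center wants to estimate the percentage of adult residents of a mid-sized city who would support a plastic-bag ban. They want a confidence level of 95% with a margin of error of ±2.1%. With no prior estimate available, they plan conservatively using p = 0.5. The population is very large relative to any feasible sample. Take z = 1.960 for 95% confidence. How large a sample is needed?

2178

With p = 0.5, p(1−p) = 0.25.
n = z²·p(1−p)/E² = 1.960² × 0.2500 / 0.021² = 3.8416 × 0.2500 / 0.000441 ≈ 2177.78.
Rounding up gives n = 2178.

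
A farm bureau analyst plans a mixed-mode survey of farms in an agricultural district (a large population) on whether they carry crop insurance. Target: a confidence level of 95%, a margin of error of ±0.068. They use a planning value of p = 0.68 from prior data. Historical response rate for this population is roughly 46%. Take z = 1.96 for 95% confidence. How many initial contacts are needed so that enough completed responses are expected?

394

Completed interviews needed: n₀ = 1.96² × 0.2176 / 0.068² ≈ 180.78 → 181.
At a 46% response rate, contacts needed = 181 / 0.46 ≈ 393.48 → 394.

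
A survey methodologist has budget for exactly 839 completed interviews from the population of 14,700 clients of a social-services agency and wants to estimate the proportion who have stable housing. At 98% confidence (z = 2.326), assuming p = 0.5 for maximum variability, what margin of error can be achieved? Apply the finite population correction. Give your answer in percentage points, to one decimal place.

Finite-population factor: (N−n)/(N−1) = (14700−839)/(14700−1) = 0.9430.
SE(p̂) = √[p(1−p)/n · (N−n)/(N−1)] = √[0.2500/839 × 0.9430] = 0.01676.
E = z × SE = 2.326 × 0.01676 = 0.03899 ≈ 3.9 percentage points.

3.9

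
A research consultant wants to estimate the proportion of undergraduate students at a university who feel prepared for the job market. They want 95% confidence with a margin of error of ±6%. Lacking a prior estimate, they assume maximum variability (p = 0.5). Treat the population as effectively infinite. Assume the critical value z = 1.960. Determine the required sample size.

267

With p = 0.5, p(1−p) = 0.25.
n = z²·p(1−p)/E² = 1.960² × 0.2500 / 0.060² = 3.8416 × 0.2500 / 0.003600 ≈ 266.78.
Rounding up gives n = 267.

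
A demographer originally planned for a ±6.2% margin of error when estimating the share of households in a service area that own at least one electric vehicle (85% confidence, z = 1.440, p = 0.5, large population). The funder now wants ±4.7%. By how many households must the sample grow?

At ±6.2%: n = 1.440² × 0.2500 / 0.062² ≈ 134.86 → 135.
At ±4.7%: n = 1.440² × 0.2500 / 0.047² ≈ 234.68 → 235.
Additional respondents: 235 − 135 = 100.

100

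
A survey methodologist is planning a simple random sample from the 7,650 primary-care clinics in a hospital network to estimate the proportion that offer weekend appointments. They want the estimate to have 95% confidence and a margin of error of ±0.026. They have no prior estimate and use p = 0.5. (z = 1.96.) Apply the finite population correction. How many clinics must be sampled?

1199

Unadjusted: n₀ = 1.96² × 0.50 × 0.50 / 0.026² ≈ 1420.71, so n₀ = 1421.
Finite population correction with N = 7,650: n = n₀ / (1 + (n₀−1)/N) = 1421 / (1 + 1420/7650) = 1421 / 1.1856 ≈ 1198.53.
Rounding up, n = 1199.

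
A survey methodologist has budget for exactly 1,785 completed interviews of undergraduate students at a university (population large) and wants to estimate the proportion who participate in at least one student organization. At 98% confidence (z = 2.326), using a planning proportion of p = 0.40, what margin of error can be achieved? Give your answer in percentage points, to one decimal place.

2.7

SE(p̂) = √[p(1−p)/n] = √[0.2400/1785] = 0.01160.
E = z × SE = 2.326 × 0.01160 = 0.02697, or 2.7 percentage points.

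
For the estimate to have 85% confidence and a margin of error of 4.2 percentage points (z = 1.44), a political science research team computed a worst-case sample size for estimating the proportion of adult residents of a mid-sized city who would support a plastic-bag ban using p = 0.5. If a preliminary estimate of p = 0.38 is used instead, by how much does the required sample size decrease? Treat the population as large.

17

Conservative (p = 0.5): n = 1.44² × 0.25 / 0.042² ≈ 293.88 → 294.
Using p = 0.38: p(1−p) = 0.2356, so n = 1.44² × 0.2356 / 0.042² ≈ 276.95 → 277.
Reduction: 294 − 277 = 17.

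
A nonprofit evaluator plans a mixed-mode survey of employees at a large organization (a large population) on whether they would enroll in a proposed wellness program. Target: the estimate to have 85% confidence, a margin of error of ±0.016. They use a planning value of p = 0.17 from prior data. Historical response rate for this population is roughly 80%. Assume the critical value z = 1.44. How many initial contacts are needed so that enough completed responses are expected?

1429

Completed interviews needed: n₀ = 1.44² × 0.1411 / 0.016² ≈ 1142.91 → 1143.
At an 80% response rate, contacts needed = 1143 / 0.80 ≈ 1428.75 → 1429.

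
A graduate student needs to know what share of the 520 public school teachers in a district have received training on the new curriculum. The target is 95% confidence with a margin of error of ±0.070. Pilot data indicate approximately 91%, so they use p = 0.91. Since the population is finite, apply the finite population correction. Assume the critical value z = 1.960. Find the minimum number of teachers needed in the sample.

Unadjusted: n₀ = 1.960² × 0.91 × 0.09 / 0.070² ≈ 64.21, so n₀ = 65.
Finite population correction with N = 520: n = n₀ / (1 + (n₀−1)/N) = 65 / (1 + 64/520) = 65 / 1.1231 ≈ 57.88.
Rounding up, n = 58.

58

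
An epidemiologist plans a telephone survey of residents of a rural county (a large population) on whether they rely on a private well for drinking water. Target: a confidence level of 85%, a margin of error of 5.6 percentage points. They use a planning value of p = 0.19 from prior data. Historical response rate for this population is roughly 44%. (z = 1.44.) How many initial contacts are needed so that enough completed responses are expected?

232

Completed interviews needed: n₀ = 1.44² × 0.1539 / 0.056² ≈ 101.76 → 102.
At a 44% response rate, contacts needed = 102 / 0.44 ≈ 231.82 → 232.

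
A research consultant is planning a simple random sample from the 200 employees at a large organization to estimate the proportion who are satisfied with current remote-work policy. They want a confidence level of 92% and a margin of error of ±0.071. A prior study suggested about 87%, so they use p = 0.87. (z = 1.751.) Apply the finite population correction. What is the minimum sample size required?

Unadjusted: n₀ = 1.751² × 0.87 × 0.13 / 0.071² ≈ 68.79, so n₀ = 69.
Finite population correction with N = 200: n = n₀ / (1 + (n₀−1)/N) = 69 / (1 + 68/200) = 69 / 1.3400 ≈ 51.49.
Rounding up, n = 52.

52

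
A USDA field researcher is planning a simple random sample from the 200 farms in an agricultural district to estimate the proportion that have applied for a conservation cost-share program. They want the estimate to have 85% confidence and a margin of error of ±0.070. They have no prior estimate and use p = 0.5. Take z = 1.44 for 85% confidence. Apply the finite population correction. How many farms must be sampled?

Unadjusted: n₀ = 1.44² × 0.50 × 0.50 / 0.070² ≈ 105.80, so n₀ = 106.
Finite population correction with N = 200: n = n₀ / (1 + (n₀−1)/N) = 106 / (1 + 105/200) = 106 / 1.5250 ≈ 69.51.
Rounding up, n = 70.

70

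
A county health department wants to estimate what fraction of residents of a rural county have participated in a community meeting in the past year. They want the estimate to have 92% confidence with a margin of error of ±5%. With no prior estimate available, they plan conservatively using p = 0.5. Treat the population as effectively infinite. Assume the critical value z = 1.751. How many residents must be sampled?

With p = 0.5, p(1−p) = 0.25.
n = z²·p(1−p)/E² = 1.751² × 0.2500 / 0.050² = 3.0660 × 0.2500 / 0.002500 ≈ 306.60.
Rounding up gives n = 307.

307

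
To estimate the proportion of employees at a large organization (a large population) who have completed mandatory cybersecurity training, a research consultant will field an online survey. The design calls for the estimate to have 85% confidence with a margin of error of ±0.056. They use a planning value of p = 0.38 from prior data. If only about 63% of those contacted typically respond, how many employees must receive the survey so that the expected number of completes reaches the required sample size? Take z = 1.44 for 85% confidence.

248

Completed interviews needed: n₀ = 1.44² × 0.2356 / 0.056² ≈ 155.78 → 156.
At a 63% response rate, contacts needed = 156 / 0.63 ≈ 247.62 → 248.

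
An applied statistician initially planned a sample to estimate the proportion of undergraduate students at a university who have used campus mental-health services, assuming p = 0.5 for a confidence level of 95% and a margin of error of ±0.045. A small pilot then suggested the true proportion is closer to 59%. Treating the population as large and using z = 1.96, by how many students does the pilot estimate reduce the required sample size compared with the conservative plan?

16

Conservative (p = 0.5): n = 1.96² × 0.25 / 0.045² ≈ 474.27 → 475.
Using p = 0.59: p(1−p) = 0.2419, so n = 1.96² × 0.2419 / 0.045² ≈ 458.91 → 459.
Reduction: 475 − 459 = 16.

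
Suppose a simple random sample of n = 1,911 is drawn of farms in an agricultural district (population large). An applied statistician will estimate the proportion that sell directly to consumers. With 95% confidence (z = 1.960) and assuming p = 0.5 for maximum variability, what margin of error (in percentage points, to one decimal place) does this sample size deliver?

2.2

SE(p̂) = √[p(1−p)/n] = √[0.2500/1911] = 0.01144.
E = z × SE = 1.960 × 0.01144 = 0.02242, or 2.2 percentage points.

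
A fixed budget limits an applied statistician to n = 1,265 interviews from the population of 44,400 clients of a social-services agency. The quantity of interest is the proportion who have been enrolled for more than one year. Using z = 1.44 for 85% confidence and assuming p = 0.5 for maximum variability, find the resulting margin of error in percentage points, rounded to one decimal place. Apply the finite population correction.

Finite-population factor: (N−n)/(N−1) = (44400−1265)/(44400−1) = 0.9715.
SE(p̂) = √[p(1−p)/n · (N−n)/(N−1)] = √[0.2500/1265 × 0.9715] = 0.01386.
E = z × SE = 1.44 × 0.01386 = 0.01995 ≈ 2.0 percentage points.

2.0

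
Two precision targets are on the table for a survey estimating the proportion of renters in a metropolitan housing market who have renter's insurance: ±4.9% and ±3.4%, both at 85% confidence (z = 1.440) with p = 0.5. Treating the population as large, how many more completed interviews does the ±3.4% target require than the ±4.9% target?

At ±4.9%: n = 1.440² × 0.2500 / 0.049² ≈ 215.91 → 216.
At ±3.4%: n = 1.440² × 0.2500 / 0.034² ≈ 448.44 → 449.
Additional respondents: 449 − 216 = 233.

233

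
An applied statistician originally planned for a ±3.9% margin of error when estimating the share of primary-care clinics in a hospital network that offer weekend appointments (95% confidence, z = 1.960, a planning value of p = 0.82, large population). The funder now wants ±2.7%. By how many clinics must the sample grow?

405

At ±3.9%: n = 1.960² × 0.1476 / 0.039² ≈ 372.79 → 373.
At ±2.7%: n = 1.960² × 0.1476 / 0.027² ≈ 777.81 → 778.
Additional respondents: 778 − 373 = 405.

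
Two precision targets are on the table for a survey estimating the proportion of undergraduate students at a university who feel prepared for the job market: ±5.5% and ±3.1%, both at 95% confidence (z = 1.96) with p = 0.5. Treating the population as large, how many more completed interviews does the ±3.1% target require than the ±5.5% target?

At ±5.5%: n = 1.96² × 0.2500 / 0.055² ≈ 317.49 → 318.
At ±3.1%: n = 1.96² × 0.2500 / 0.031² ≈ 999.38 → 1000.
Additional respondents: 1000 − 318 = 682.

682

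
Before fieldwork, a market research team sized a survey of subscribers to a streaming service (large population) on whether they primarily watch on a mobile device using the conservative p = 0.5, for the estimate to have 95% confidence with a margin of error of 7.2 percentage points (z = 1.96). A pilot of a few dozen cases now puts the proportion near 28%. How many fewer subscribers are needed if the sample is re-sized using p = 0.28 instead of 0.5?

Conservative (p = 0.5): n = 1.96² × 0.25 / 0.072² ≈ 185.26 → 186.
Using p = 0.28: p(1−p) = 0.2016, so n = 1.96² × 0.2016 / 0.072² ≈ 149.40 → 150.
Reduction: 186 − 150 = 36.

36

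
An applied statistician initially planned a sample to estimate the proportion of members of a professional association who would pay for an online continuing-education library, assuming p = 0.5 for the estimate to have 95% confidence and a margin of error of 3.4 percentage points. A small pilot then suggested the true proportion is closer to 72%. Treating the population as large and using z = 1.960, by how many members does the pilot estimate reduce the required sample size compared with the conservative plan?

Conservative (p = 0.5): n = 1.960² × 0.25 / 0.034² ≈ 830.80 → 831.
Using p = 0.72: p(1−p) = 0.2016, so n = 1.960² × 0.2016 / 0.034² ≈ 669.95 → 670.
Reduction: 831 − 670 = 161.

161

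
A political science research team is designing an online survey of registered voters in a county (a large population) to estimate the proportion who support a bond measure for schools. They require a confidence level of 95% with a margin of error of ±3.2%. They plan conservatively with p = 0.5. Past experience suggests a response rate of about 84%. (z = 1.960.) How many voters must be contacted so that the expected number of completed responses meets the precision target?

1117

Completed interviews needed: n₀ = 1.960² × 0.2500 / 0.032² ≈ 937.89 → 938.
At an 84% response rate, contacts needed = 938 / 0.84 ≈ 1116.67 → 1117.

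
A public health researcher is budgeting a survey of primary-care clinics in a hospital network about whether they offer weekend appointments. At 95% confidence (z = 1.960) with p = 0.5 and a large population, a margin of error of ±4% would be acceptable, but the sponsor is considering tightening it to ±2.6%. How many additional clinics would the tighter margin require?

At ±4%: n = 1.960² × 0.2500 / 0.040² ≈ 600.25 → 601.
At ±2.6%: n = 1.960² × 0.2500 / 0.026² ≈ 1420.71 → 1421.
Additional respondents: 1421 − 601 = 820.

820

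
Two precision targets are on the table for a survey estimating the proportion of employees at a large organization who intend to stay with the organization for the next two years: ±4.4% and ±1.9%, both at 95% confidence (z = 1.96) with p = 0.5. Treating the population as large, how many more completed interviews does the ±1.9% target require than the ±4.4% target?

2164

At ±4.4%: n = 1.96² × 0.2500 / 0.044² ≈ 496.07 → 497.
At ±1.9%: n = 1.96² × 0.2500 / 0.019² ≈ 2660.39 → 2661.
Additional respondents: 2661 − 497 = 2164.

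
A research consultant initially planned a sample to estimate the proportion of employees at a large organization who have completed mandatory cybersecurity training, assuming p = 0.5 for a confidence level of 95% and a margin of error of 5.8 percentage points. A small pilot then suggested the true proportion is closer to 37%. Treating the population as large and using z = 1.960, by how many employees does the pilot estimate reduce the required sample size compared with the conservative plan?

19

Conservative (p = 0.5): n = 1.960² × 0.25 / 0.058² ≈ 285.49 → 286.
Using p = 0.37: p(1−p) = 0.2331, so n = 1.960² × 0.2331 / 0.058² ≈ 266.19 → 267.
Reduction: 286 − 267 = 19.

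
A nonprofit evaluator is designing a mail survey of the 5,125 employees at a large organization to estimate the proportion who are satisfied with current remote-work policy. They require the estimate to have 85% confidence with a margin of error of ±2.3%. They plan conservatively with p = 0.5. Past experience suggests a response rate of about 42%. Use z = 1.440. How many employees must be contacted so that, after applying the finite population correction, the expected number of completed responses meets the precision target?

Completed interviews needed (unadjusted): n₀ = 1.440² × 0.2500 / 0.023² ≈ 979.96 → 980.
FPC for N = 5,125: n = 980 / (1 + 979/5125) = 980 / 1.1910 ≈ 822.82 → 823.
At a 42% response rate, contacts needed = 823 / 0.42 ≈ 1959.52 → 1960.

1960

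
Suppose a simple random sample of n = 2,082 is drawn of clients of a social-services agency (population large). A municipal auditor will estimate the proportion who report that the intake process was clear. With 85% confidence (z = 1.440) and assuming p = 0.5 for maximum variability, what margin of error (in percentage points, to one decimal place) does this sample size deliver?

SE(p̂) = √[p(1−p)/n] = √[0.2500/2082] = 0.01096.
E = z × SE = 1.440 × 0.01096 = 0.01578, or 1.6 percentage points.

1.6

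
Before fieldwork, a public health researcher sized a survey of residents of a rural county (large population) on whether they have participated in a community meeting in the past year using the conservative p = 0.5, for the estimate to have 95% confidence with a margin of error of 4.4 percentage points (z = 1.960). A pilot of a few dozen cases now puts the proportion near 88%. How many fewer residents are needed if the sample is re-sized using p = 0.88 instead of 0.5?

Conservative (p = 0.5): n = 1.960² × 0.25 / 0.044² ≈ 496.07 → 497.
Using p = 0.88: p(1−p) = 0.1056, so n = 1.960² × 0.1056 / 0.044² ≈ 209.54 → 210.
Reduction: 497 − 210 = 287.

287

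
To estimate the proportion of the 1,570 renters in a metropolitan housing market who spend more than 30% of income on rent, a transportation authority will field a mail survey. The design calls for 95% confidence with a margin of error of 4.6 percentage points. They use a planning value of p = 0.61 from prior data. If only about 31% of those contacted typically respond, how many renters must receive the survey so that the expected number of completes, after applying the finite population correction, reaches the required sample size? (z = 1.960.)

Completed interviews needed (unadjusted): n₀ = 1.960² × 0.2379 / 0.046² ≈ 431.91 → 432.
FPC for N = 1,570: n = 432 / (1 + 431/1570) = 432 / 1.2745 ≈ 338.95 → 339.
At a 31% response rate, contacts needed = 339 / 0.31 ≈ 1093.55 → 1094.

1094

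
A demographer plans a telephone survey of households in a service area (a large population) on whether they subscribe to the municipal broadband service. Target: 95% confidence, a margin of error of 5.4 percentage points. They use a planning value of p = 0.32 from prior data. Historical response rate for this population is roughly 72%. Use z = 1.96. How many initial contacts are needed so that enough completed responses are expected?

399

Completed interviews needed: n₀ = 1.96² × 0.2176 / 0.054² ≈ 286.67 → 287.
At a 72% response rate, contacts needed = 287 / 0.72 ≈ 398.61 → 399.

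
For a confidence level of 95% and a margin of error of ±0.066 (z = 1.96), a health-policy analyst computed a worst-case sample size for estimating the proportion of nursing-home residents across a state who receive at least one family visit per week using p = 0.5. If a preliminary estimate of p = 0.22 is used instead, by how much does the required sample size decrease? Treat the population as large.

69

Conservative (p = 0.5): n = 1.96² × 0.25 / 0.066² ≈ 220.48 → 221.
Using p = 0.22: p(1−p) = 0.1716, so n = 1.96² × 0.1716 / 0.066² ≈ 151.34 → 152.
Reduction: 221 − 152 = 69.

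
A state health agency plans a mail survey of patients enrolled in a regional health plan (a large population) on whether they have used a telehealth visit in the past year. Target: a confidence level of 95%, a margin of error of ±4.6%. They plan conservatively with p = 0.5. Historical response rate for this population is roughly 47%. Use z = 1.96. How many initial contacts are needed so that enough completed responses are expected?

Completed interviews needed: n₀ = 1.96² × 0.2500 / 0.046² ≈ 453.88 → 454.
At a 47% response rate, contacts needed = 454 / 0.47 ≈ 965.96 → 966.

966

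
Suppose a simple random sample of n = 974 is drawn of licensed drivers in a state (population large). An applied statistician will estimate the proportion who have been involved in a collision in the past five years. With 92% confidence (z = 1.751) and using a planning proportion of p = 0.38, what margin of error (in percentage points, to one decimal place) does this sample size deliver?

SE(p̂) = √[p(1−p)/n] = √[0.2356/974] = 0.01555.
E = z × SE = 1.751 × 0.01555 = 0.02723, or 2.7 percentage points.

2.7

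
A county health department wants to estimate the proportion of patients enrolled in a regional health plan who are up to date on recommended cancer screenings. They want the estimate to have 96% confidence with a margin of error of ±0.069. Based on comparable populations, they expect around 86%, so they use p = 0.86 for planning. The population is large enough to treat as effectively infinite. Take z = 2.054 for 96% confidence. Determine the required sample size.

107

With p = 0.86, p(1−p) = 0.1204.
n = z²·p(1−p)/E² = 2.054² × 0.1204 / 0.069² = 4.2189 × 0.1204 / 0.004761 ≈ 106.69.
Rounding up gives n = 107.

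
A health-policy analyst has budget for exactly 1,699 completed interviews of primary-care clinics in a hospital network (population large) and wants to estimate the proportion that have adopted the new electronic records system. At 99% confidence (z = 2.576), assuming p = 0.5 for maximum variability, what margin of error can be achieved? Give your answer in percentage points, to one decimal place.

SE(p̂) = √[p(1−p)/n] = √[0.2500/1699] = 0.01213.
E = z × SE = 2.576 × 0.01213 = 0.03125, or 3.1 percentage points.

3.1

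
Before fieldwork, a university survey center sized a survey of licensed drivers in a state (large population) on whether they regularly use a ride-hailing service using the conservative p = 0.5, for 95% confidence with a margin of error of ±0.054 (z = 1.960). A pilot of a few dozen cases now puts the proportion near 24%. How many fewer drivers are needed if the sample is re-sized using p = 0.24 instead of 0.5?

89

Conservative (p = 0.5): n = 1.960² × 0.25 / 0.054² ≈ 329.36 → 330.
Using p = 0.24: p(1−p) = 0.1824, so n = 1.960² × 0.1824 / 0.054² ≈ 240.30 → 241.
Reduction: 330 − 241 = 89.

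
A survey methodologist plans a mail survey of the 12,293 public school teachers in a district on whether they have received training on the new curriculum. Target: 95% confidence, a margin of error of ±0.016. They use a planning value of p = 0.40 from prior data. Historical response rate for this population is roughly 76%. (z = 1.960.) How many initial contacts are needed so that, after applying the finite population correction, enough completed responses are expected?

Completed interviews needed (unadjusted): n₀ = 1.960² × 0.2400 / 0.016² ≈ 3601.50 → 3602.
FPC for N = 12,293: n = 3602 / (1 + 3601/12293) = 3602 / 1.2929 ≈ 2785.92 → 2786.
At a 76% response rate, contacts needed = 2786 / 0.76 ≈ 3665.79 → 3666.

3666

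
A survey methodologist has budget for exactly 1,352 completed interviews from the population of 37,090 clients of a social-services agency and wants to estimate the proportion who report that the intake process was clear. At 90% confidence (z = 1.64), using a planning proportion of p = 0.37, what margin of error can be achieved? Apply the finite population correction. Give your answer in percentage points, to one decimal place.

Finite-population factor: (N−n)/(N−1) = (37090−1352)/(37090−1) = 0.9636.
SE(p̂) = √[p(1−p)/n · (N−n)/(N−1)] = √[0.2331/1352 × 0.9636] = 0.01289.
E = z × SE = 1.64 × 0.01289 = 0.02114 ≈ 2.1 percentage points.

2.1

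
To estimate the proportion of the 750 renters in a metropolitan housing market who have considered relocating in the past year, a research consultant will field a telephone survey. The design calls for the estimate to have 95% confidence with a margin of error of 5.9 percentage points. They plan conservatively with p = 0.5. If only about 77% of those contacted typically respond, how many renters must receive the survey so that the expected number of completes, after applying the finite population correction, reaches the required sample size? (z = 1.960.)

263

Completed interviews needed (unadjusted): n₀ = 1.960² × 0.2500 / 0.059² ≈ 275.90 → 276.
FPC for N = 750: n = 276 / (1 + 275/750) = 276 / 1.3667 ≈ 201.95 → 202.
At a 77% response rate, contacts needed = 202 / 0.77 ≈ 262.34 → 263.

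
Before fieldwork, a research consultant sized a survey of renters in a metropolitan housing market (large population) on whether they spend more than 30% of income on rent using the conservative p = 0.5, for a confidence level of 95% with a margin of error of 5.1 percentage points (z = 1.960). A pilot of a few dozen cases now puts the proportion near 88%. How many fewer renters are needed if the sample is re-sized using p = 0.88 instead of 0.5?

214

Conservative (p = 0.5): n = 1.960² × 0.25 / 0.051² ≈ 369.24 → 370.
Using p = 0.88: p(1−p) = 0.1056, so n = 1.960² × 0.1056 / 0.051² ≈ 155.97 → 156.
Reduction: 370 − 156 = 214.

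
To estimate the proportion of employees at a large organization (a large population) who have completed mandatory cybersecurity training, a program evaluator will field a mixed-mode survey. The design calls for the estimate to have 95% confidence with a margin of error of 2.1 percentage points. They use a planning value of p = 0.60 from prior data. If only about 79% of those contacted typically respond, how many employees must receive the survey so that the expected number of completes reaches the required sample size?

2647

For 95% confidence, z = 1.960.
Completed interviews needed: n₀ = 1.960² × 0.2400 / 0.021² ≈ 2090.67 → 2091.
At a 79% response rate, contacts needed = 2091 / 0.79 ≈ 2646.84 → 2647.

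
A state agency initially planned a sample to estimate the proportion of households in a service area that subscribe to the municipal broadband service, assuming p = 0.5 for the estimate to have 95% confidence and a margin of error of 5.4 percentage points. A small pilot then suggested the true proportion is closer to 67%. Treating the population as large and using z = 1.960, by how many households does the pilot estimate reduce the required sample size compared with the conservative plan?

38

Conservative (p = 0.5): n = 1.960² × 0.25 / 0.054² ≈ 329.36 → 330.
Using p = 0.67: p(1−p) = 0.2211, so n = 1.960² × 0.2211 / 0.054² ≈ 291.28 → 292.
Reduction: 330 − 292 = 38.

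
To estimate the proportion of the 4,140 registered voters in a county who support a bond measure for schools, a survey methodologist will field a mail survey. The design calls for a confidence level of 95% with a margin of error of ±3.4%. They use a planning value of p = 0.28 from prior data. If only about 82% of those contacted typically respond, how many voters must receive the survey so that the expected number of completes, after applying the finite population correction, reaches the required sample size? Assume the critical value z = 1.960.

Completed interviews needed (unadjusted): n₀ = 1.960² × 0.2016 / 0.034² ≈ 669.95 → 670.
FPC for N = 4,140: n = 670 / (1 + 669/4140) = 670 / 1.1616 ≈ 576.79 → 577.
At an 82% response rate, contacts needed = 577 / 0.82 ≈ 703.66 → 704.

704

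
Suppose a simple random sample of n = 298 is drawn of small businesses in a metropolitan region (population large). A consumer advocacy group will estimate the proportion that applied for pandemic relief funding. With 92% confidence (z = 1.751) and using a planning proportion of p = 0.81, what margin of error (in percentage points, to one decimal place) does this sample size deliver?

SE(p̂) = √[p(1−p)/n] = √[0.1539/298] = 0.02273.
E = z × SE = 1.751 × 0.02273 = 0.03979, or 4.0 percentage points.

4.0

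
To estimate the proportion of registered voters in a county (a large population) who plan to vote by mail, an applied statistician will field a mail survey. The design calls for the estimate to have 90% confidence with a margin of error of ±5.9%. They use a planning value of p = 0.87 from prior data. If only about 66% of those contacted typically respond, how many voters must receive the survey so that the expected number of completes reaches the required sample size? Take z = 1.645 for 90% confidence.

Completed interviews needed: n₀ = 1.645² × 0.1131 / 0.059² ≈ 87.92 → 88.
At a 66% response rate, contacts needed = 88 / 0.66 ≈ 133.33 → 134.

134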